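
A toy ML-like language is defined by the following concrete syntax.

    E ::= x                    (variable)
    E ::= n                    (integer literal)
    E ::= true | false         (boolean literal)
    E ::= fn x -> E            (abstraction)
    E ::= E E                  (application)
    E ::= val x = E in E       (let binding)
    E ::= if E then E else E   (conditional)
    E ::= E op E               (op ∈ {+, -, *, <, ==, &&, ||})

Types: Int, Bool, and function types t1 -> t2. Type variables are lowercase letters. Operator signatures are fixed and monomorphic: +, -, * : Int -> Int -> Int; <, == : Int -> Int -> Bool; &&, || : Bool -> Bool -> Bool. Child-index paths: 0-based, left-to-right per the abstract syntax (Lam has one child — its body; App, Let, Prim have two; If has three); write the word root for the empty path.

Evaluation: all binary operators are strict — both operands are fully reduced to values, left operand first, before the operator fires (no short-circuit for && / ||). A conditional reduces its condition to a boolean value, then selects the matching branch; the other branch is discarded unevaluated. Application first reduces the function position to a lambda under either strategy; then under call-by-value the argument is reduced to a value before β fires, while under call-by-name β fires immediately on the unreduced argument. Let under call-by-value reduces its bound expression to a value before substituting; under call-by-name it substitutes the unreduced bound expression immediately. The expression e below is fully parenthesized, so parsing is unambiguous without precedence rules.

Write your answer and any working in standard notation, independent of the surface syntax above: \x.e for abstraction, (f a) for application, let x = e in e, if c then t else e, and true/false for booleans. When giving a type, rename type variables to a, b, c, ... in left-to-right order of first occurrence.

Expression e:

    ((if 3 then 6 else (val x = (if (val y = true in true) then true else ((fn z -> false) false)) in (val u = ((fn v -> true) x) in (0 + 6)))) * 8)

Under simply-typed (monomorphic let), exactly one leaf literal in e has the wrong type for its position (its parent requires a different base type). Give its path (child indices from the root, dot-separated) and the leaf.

Answer: 0.0 : 3

Derivation:
  unify Int ~ Bool
  FAIL: mismatch Int ~ Bool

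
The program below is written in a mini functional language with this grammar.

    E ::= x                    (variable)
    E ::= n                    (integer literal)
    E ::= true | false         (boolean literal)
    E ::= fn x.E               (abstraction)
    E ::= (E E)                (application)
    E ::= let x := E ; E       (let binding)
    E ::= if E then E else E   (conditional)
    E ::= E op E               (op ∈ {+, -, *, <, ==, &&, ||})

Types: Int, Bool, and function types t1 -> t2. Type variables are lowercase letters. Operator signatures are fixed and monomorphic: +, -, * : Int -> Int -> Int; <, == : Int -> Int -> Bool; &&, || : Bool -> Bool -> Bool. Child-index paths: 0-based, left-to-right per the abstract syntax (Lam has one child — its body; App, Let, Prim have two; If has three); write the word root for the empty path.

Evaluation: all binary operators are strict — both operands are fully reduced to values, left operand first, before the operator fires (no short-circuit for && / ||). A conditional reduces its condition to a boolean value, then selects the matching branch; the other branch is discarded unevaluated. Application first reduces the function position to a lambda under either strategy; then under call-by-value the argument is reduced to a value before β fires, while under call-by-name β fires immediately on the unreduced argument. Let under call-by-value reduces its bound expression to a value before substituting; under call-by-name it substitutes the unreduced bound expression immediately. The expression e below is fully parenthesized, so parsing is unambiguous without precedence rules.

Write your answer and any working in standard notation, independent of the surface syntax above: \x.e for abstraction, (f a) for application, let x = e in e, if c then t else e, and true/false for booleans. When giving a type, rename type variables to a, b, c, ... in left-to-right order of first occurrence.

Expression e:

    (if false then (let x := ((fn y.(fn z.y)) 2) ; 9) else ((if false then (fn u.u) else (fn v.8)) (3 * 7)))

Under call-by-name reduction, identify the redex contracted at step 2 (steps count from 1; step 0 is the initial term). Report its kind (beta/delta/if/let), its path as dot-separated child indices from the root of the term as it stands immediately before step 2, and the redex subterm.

Answer: if at 0 : (if false then (\u.u) else (\v.8))

Derivation:
step 0: (if false then (let x = ((\y.(\z.y)) 2) in 9) else ((if false then (\u.u) else (\v.8)) (3 * 7)))
step 1: [if@root] ((if false then (\u.u) else (\v.8)) (3 * 7))
step 2: [if@0] ((\v.8) (3 * 7))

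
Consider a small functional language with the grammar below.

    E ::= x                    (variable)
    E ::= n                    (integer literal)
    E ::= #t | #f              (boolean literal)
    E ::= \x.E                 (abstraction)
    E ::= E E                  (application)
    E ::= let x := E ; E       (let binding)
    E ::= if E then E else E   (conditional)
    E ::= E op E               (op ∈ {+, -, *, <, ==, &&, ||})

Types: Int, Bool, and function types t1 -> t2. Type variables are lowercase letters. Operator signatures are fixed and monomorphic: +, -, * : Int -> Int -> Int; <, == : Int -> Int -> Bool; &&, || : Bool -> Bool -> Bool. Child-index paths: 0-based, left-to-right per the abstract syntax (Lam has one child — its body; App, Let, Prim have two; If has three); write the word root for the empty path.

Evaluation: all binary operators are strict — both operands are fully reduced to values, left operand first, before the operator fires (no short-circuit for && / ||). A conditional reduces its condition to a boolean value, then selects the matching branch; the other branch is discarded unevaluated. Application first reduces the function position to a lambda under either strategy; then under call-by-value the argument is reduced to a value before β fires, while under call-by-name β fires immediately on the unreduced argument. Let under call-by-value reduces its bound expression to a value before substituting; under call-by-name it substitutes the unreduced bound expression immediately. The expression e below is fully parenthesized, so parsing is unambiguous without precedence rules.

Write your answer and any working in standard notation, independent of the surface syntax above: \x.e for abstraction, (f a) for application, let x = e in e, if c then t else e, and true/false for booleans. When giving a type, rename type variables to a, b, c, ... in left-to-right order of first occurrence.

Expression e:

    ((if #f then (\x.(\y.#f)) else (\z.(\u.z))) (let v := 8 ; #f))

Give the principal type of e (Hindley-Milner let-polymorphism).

Answer: a -> Bool

Derivation:
  unify Bool ~ Bool
\y._ : b -> Bool
\x._ : a -> b -> Bool
z : c
\u._ : d -> c
\z._ : c -> d -> c
  unify a -> b -> Bool ~ c -> d -> c
  unify a ~ c
  unify b -> Bool ~ d -> c
  unify b ~ d
  unify Bool ~ c
let v : Int
  unify Bool -> d -> Bool ~ Bool -> e
  unify Bool ~ Bool
  unify d -> Bool ~ e
_ _ : d -> Bool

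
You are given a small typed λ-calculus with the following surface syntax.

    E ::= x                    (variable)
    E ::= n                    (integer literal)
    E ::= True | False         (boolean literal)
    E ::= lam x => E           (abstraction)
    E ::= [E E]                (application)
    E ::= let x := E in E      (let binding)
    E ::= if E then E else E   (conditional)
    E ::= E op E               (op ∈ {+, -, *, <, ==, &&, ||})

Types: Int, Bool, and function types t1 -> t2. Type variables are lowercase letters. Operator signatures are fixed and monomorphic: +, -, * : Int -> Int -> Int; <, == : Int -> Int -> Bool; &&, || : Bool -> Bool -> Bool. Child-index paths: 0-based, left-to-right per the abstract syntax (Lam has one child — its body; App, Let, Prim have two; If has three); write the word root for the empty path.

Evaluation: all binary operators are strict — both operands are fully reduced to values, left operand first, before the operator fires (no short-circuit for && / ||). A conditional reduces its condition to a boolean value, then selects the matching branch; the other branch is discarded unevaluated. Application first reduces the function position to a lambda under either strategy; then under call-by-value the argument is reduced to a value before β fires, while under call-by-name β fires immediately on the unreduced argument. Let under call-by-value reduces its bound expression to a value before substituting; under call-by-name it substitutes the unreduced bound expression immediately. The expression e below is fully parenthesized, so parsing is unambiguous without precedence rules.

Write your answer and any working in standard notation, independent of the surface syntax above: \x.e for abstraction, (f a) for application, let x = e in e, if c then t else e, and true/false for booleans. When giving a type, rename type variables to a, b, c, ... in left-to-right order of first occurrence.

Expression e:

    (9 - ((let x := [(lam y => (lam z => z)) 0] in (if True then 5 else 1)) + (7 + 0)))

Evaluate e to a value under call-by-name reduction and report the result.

Derivation:
step 0: (9 - ((let x = ((\y.(\z.z)) 0) in (if true then 5 else 1)) + (7 + 0)))
step 1: [let@1.0] (9 - ((if true then 5 else 1) + (7 + 0)))
step 2: [if@1.0] (9 - (5 + (7 + 0)))
step 3: [delta@1.1] (9 - (5 + 7))
step 4: [delta@1] (9 - 12)
step 5: [delta@root] -3

Answer: -3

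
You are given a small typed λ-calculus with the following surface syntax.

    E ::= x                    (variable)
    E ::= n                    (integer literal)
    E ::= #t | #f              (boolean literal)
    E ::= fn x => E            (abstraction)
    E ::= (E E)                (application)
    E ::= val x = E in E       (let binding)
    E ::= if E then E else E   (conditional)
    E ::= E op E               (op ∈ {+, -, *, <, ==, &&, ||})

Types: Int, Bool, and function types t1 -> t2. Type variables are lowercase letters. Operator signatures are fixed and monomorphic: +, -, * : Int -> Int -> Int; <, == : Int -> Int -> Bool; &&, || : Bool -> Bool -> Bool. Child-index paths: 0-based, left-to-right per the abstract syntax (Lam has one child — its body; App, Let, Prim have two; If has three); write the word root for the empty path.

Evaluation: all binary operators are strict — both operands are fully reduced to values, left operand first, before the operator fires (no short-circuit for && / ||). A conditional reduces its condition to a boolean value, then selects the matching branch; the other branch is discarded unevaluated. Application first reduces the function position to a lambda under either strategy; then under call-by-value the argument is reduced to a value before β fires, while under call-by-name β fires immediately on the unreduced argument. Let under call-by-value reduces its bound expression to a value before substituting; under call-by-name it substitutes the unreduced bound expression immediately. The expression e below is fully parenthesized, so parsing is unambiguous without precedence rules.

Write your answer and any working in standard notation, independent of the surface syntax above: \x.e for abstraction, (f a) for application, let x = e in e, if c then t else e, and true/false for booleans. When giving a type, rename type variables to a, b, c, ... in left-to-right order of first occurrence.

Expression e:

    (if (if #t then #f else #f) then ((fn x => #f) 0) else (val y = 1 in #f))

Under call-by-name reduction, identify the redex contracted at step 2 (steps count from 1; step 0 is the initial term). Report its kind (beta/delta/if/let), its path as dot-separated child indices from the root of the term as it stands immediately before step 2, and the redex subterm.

Derivation:
step 0: (if (if true then false else false) then ((\x.false) 0) else (let y = 1 in false))
step 1: [if@0] (if false then ((\x.false) 0) else (let y = 1 in false))
step 2: [if@root] (let y = 1 in false)

Answer: if at root : (if false then ((\x.false) 0) else (let y = 1 in false))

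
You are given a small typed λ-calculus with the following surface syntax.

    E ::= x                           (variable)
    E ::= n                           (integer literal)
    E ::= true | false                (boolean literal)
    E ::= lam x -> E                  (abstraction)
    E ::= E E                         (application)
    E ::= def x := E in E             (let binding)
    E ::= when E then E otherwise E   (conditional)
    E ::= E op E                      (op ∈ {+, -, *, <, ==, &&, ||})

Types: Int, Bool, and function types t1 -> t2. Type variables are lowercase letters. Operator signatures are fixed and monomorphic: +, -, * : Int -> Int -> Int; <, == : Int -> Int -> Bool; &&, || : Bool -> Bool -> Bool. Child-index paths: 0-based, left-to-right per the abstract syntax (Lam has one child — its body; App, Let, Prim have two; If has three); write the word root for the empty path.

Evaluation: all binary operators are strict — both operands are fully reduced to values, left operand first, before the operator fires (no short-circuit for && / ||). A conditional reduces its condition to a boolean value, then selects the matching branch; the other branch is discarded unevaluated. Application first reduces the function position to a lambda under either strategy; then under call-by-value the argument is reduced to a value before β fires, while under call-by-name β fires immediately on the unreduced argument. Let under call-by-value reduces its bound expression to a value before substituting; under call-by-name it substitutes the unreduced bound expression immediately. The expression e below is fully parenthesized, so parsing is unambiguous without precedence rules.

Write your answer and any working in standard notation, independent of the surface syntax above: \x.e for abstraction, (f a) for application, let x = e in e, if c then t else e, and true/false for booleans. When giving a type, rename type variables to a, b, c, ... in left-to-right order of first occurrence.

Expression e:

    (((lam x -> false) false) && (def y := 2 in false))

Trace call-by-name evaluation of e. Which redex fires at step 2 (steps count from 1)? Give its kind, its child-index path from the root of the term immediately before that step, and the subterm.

Answer: let at 1 : (let y = 2 in false)

Trace:
step 0: (((\x.false) false) && (let y = 2 in false))
step 1: [beta@0] (false && (let y = 2 in false))
step 2: [let@1] (false && false)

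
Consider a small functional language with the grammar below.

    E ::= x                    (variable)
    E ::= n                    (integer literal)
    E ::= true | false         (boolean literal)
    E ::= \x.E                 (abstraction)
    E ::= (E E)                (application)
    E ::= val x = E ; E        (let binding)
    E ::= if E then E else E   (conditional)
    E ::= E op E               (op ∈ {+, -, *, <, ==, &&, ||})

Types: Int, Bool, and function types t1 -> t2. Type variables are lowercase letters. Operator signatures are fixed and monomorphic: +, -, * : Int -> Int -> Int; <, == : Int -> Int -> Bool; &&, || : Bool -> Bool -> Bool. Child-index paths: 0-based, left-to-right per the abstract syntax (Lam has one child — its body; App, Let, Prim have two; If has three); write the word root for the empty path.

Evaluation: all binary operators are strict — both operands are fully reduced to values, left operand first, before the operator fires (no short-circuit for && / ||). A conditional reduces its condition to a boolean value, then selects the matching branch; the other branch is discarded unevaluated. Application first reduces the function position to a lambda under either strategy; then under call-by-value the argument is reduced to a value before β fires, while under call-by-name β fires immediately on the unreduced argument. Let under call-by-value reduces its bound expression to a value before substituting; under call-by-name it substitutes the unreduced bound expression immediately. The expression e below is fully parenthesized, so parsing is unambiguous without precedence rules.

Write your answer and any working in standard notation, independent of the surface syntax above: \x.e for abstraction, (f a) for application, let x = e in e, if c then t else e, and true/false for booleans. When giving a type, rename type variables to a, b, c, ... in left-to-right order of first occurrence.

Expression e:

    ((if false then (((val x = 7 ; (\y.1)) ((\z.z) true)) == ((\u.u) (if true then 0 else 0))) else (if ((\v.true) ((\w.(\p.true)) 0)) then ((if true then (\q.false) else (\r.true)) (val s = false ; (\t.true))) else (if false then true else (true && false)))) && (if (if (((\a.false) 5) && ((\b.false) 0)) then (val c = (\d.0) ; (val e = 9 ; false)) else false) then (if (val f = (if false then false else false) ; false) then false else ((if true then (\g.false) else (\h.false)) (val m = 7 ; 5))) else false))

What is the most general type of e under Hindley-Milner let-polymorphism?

Trace:
  unify Bool ~ Bool
let x : Int
\y._ : a -> Int
z : b
\z._ : b -> b
  unify b -> b ~ Bool -> c
  unify b ~ Bool
  unify Bool ~ c
_ _ : Bool
  unify a -> Int ~ Bool -> d
  unify a ~ Bool
  unify Int ~ d
_ _ : Int
  unify Int ~ Int
u : e
\u._ : e -> e
  unify Bool ~ Bool
  unify Int ~ Int
  unify e -> e ~ Int -> f
  unify e ~ Int
  unify Int ~ f
_ _ : Int
  unify Int ~ Int
\v._ : g -> Bool
\p._ : i -> Bool
\w._ : h -> i -> Bool
  unify h -> i -> Bool ~ Int -> j
  unify h ~ Int
  unify i -> Bool ~ j
_ _ : i -> Bool
  unify g -> Bool ~ (i -> Bool) -> k
  unify g ~ i -> Bool
  unify Bool ~ k
_ _ : Bool
  unify Bool ~ Bool
  unify Bool ~ Bool
\q._ : l -> Bool
\r._ : m -> Bool
  unify l -> Bool ~ m -> Bool
  unify l ~ m
  unify Bool ~ Bool
let s : Bool
\t._ : n -> Bool
  unify m -> Bool ~ (n -> Bool) -> o
  unify m ~ n -> Bool
  unify Bool ~ o
_ _ : Bool
  unify Bool ~ Bool
  unify Bool ~ Bool
  unify Bool ~ Bool
  unify Bool ~ Bool
  unify Bool ~ Bool
  unify Bool ~ Bool
  unify Bool ~ Bool
\a._ : p -> Bool
  unify p -> Bool ~ Int -> q
  unify p ~ Int
  unify Bool ~ q
_ _ : Bool
  unify Bool ~ Bool
\b._ : r -> Bool
  unify r -> Bool ~ Int -> s
  unify r ~ Int
  unify Bool ~ s
_ _ : Bool
  unify Bool ~ Bool
  unify Bool ~ Bool
\d._ : t -> Int
let c : forall. t -> Int
let e : Int
  unify Bool ~ Bool
  unify Bool ~ Bool
  unify Bool ~ Bool
  unify Bool ~ Bool
let f : Bool
  unify Bool ~ Bool
  unify Bool ~ Bool
\g._ : u -> Bool
\h._ : v -> Bool
  unify u -> Bool ~ v -> Bool
  unify u ~ v
  unify Bool ~ Bool
let m : Int
  unify v -> Bool ~ Int -> w
  unify v ~ Int
  unify Bool ~ w
_ _ : Bool
  unify Bool ~ Bool
  unify Bool ~ Bool
  unify Bool ~ Bool

Answer: Bool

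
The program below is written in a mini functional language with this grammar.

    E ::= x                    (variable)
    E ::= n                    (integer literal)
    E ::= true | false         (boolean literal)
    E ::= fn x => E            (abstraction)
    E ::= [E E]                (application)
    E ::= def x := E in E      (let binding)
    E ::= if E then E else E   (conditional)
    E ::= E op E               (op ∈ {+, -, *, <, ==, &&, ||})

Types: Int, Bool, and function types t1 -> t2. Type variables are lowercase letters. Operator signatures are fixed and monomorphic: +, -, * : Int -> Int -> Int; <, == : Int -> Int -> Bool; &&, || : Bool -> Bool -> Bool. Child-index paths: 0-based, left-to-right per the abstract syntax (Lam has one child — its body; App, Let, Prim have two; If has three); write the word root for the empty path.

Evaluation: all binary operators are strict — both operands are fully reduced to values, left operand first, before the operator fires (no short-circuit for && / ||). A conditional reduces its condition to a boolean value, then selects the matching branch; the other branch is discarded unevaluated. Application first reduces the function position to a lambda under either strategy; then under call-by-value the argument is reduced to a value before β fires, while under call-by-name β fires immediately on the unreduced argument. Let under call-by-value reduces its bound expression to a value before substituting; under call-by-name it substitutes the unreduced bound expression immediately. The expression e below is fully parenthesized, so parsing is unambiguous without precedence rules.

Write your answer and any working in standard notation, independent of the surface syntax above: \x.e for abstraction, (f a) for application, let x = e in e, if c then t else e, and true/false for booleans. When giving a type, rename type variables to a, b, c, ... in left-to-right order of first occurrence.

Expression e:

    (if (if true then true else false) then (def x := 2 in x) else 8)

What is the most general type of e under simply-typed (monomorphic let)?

Derivation:
  unify Bool ~ Bool
  unify Bool ~ Bool
  unify Bool ~ Bool
let x : Int
x : Int
  unify Int ~ Int

Answer: Int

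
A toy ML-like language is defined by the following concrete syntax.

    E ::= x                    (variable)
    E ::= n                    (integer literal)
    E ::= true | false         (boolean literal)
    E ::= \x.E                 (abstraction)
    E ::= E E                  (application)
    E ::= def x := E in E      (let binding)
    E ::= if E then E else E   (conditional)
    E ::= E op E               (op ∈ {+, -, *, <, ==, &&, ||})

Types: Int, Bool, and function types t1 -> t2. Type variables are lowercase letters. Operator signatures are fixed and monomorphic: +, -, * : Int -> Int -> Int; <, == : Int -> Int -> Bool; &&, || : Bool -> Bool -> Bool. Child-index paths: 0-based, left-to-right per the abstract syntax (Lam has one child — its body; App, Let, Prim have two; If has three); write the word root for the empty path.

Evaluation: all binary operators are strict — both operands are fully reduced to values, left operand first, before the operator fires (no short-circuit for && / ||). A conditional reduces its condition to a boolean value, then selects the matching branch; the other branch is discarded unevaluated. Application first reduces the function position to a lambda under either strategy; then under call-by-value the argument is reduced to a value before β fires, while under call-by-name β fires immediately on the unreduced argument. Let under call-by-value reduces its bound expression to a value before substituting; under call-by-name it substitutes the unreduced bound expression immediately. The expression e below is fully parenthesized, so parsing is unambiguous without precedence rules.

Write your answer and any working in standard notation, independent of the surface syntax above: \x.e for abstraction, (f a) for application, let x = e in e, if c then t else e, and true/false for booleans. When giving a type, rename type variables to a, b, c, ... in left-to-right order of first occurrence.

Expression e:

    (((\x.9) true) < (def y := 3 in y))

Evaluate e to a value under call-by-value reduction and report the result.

Answer: false

Derivation:
step 0: (((\x.9) true) < (let y = 3 in y))
step 1: [beta@0] (9 < (let y = 3 in y))
step 2: [let@1] (9 < 3)
step 3: [delta@root] false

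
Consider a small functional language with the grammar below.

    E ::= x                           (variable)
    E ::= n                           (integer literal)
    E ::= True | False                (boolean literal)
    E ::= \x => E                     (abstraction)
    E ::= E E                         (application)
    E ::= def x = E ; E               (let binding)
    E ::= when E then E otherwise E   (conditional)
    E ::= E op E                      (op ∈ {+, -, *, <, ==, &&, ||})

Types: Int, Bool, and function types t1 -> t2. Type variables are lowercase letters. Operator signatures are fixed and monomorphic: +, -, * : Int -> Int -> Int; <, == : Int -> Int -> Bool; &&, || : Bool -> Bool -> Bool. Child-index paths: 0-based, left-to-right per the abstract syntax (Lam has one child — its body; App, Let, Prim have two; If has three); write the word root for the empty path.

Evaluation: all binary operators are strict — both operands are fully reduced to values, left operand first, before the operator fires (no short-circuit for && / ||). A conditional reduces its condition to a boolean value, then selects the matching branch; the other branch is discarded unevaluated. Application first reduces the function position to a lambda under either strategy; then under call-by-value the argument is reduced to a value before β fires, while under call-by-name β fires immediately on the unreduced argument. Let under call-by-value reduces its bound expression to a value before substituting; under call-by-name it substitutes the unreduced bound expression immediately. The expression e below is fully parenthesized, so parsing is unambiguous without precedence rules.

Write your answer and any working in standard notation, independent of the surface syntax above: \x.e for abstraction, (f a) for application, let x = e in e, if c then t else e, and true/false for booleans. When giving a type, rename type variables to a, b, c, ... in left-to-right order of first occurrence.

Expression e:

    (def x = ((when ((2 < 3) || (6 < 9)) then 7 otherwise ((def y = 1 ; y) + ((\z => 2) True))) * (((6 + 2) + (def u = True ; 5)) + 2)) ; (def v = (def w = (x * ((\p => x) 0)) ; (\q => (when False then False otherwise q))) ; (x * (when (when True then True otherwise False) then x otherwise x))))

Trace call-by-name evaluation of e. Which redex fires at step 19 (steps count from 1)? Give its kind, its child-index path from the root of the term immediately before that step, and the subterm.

Answer: let at 1.1.0.1 : (let u = true in 5)

Working:
step 0: (let x = ((if ((2 < 3) || (6 < 9)) then 7 else ((let y = 1 in y) + ((\z.2) true))) * (((6 + 2) + (let u = true in 5)) + 2)) in (let v = (let w = (x * ((\p.x) 0)) in (\q.(if false then false else q))) in (x * (if (if true then true else false) then x else x))))
step 1: [let@root] (let v = (let w = (((if ((2 < 3) || (6 < 9)) then 7 else ((let y = 1 in y) + ((\z.2) true))) * (((6 + 2) + (let u = true in 5)) + 2)) * ((\p.((if ((2 < 3) || (6 < 9)) then 7 else ((let y = 1 in y) + ((\z.2) true))) * (((6 + 2) + (let u = true in 5)) + 2))) 0)) in (\q.(if false then false else q))) in (((if ((2 < 3) || (6 < 9)) then 7 else ((let y = 1 in y) + ((\z.2) true))) * (((6 + 2) + (let u = true in 5)) + 2)) * (if (if true then true else false) then ((if ((2 < 3) || (6 < 9)) then 7 else ((let y = 1 in y) + ((\z.2) true))) * (((6 + 2) + (let u = true in 5)) + 2)) else ((if ((2 < 3) || (6 < 9)) then 7 else ((let y = 1 in y) + ((\z.2) true))) * (((6 + 2) + (let u = true in 5)) + 2)))))
step 2: [let@root] (((if ((2 < 3) || (6 < 9)) then 7 else ((let y = 1 in y) + ((\z.2) true))) * (((6 + 2) + (let u = true in 5)) + 2)) * (if (if true then true else false) then ((if ((2 < 3) || (6 < 9)) then 7 else ((let y = 1 in y) + ((\z.2) true))) * (((6 + 2) + (let u = true in 5)) + 2)) else ((if ((2 < 3) || (6 < 9)) then 7 else ((let y = 1 in y) + ((\z.2) true))) * (((6 + 2) + (let u = true in 5)) + 2))))
step 3: [delta@0.0.0.0] (((if (true || (6 < 9)) then 7 else ((let y = 1 in y) + ((\z.2) true))) * (((6 + 2) + (let u = true in 5)) + 2)) * (if (if true then true else false) then ((if ((2 < 3) || (6 < 9)) then 7 else ((let y = 1 in y) + ((\z.2) true))) * (((6 + 2) + (let u = true in 5)) + 2)) else ((if ((2 < 3) || (6 < 9)) then 7 else ((let y = 1 in y) + ((\z.2) true))) * (((6 + 2) + (let u = true in 5)) + 2))))
step 4: [delta@0.0.0.1] (((if (true || true) then 7 else ((let y = 1 in y) + ((\z.2) true))) * (((6 + 2) + (let u = true in 5)) + 2)) * (if (if true then true else false) then ((if ((2 < 3) || (6 < 9)) then 7 else ((let y = 1 in y) + ((\z.2) true))) * (((6 + 2) + (let u = true in 5)) + 2)) else ((if ((2 < 3) || (6 < 9)) then 7 else ((let y = 1 in y) + ((\z.2) true))) * (((6 + 2) + (let u = true in 5)) + 2))))
step 5: [delta@0.0.0] (((if true then 7 else ((let y = 1 in y) + ((\z.2) true))) * (((6 + 2) + (let u = true in 5)) + 2)) * (if (if true then true else false) then ((if ((2 < 3) || (6 < 9)) then 7 else ((let y = 1 in y) + ((\z.2) true))) * (((6 + 2) + (let u = true in 5)) + 2)) else ((if ((2 < 3) || (6 < 9)) then 7 else ((let y = 1 in y) + ((\z.2) true))) * (((6 + 2) + (let u = true in 5)) + 2))))
step 6: [if@0.0] ((7 * (((6 + 2) + (let u = true in 5)) + 2)) * (if (if true then true else false) then ((if ((2 < 3) || (6 < 9)) then 7 else ((let y = 1 in y) + ((\z.2) true))) * (((6 + 2) + (let u = true in 5)) + 2)) else ((if ((2 < 3) || (6 < 9)) then 7 else ((let y = 1 in y) + ((\z.2) true))) * (((6 + 2) + (let u = true in 5)) + 2))))
step 7: [delta@0.1.0.0] ((7 * ((8 + (let u = true in 5)) + 2)) * (if (if true then true else false) then ((if ((2 < 3) || (6 < 9)) then 7 else ((let y = 1 in y) + ((\z.2) true))) * (((6 + 2) + (let u = true in 5)) + 2)) else ((if ((2 < 3) || (6 < 9)) then 7 else ((let y = 1 in y) + ((\z.2) true))) * (((6 + 2) + (let u = true in 5)) + 2))))
step 8: [let@0.1.0.1] ((7 * ((8 + 5) + 2)) * (if (if true then true else false) then ((if ((2 < 3) || (6 < 9)) then 7 else ((let y = 1 in y) + ((\z.2) true))) * (((6 + 2) + (let u = true in 5)) + 2)) else ((if ((2 < 3) || (6 < 9)) then 7 else ((let y = 1 in y) + ((\z.2) true))) * (((6 + 2) + (let u = true in 5)) + 2))))
step 9: [delta@0.1.0] ((7 * (13 + 2)) * (if (if true then true else false) then ((if ((2 < 3) || (6 < 9)) then 7 else ((let y = 1 in y) + ((\z.2) true))) * (((6 + 2) + (let u = true in 5)) + 2)) else ((if ((2 < 3) || (6 < 9)) then 7 else ((let y = 1 in y) + ((\z.2) true))) * (((6 + 2) + (let u = true in 5)) + 2))))
step 10: [delta@0.1] ((7 * 15) * (if (if true then true else false) then ((if ((2 < 3) || (6 < 9)) then 7 else ((let y = 1 in y) + ((\z.2) true))) * (((6 + 2) + (let u = true in 5)) + 2)) else ((if ((2 < 3) || (6 < 9)) then 7 else ((let y = 1 in y) + ((\z.2) true))) * (((6 + 2) + (let u = true in 5)) + 2))))
step 11: [delta@0] (105 * (if (if true then true else false) then ((if ((2 < 3) || (6 < 9)) then 7 else ((let y = 1 in y) + ((\z.2) true))) * (((6 + 2) + (let u = true in 5)) + 2)) else ((if ((2 < 3) || (6 < 9)) then 7 else ((let y = 1 in y) + ((\z.2) true))) * (((6 + 2) + (let u = true in 5)) + 2))))
step 12: [if@1.0] (105 * (if true then ((if ((2 < 3) || (6 < 9)) then 7 else ((let y = 1 in y) + ((\z.2) true))) * (((6 + 2) + (let u = true in 5)) + 2)) else ((if ((2 < 3) || (6 < 9)) then 7 else ((let y = 1 in y) + ((\z.2) true))) * (((6 + 2) + (let u = true in 5)) + 2))))
step 13: [if@1] (105 * ((if ((2 < 3) || (6 < 9)) then 7 else ((let y = 1 in y) + ((\z.2) true))) * (((6 + 2) + (let u = true in 5)) + 2)))
step 14: [delta@1.0.0.0] (105 * ((if (true || (6 < 9)) then 7 else ((let y = 1 in y) + ((\z.2) true))) * (((6 + 2) + (let u = true in 5)) + 2)))
step 15: [delta@1.0.0.1] (105 * ((if (true || true) then 7 else ((let y = 1 in y) + ((\z.2) true))) * (((6 + 2) + (let u = true in 5)) + 2)))
step 16: [delta@1.0.0] (105 * ((if true then 7 else ((let y = 1 in y) + ((\z.2) true))) * (((6 + 2) + (let u = true in 5)) + 2)))
step 17: [if@1.0] (105 * (7 * (((6 + 2) + (let u = true in 5)) + 2)))
step 18: [delta@1.1.0.0] (105 * (7 * ((8 + (let u = true in 5)) + 2)))
step 19: [let@1.1.0.1] (105 * (7 * ((8 + 5) + 2)))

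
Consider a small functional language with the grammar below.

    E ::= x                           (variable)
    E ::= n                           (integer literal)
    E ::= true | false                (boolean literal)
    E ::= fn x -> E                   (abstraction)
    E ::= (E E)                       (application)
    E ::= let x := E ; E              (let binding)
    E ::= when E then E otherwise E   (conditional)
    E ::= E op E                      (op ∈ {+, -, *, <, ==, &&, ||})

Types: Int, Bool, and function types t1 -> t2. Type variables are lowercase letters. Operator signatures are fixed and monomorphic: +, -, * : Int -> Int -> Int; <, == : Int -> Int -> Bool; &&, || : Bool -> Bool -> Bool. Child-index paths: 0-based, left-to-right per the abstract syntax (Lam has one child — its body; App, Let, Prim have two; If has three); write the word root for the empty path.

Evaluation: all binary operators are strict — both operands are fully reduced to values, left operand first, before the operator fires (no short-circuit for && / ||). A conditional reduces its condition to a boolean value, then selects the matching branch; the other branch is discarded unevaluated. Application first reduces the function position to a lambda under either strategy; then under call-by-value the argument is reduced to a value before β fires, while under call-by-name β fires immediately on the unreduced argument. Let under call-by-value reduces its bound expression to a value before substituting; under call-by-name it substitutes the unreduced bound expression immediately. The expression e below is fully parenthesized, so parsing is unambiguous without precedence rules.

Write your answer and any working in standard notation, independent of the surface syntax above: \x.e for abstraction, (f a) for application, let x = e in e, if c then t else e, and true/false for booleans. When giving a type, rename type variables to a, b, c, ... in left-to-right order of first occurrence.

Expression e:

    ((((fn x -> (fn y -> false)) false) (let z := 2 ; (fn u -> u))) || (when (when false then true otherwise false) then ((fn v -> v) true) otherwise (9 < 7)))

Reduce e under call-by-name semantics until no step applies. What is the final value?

Answer: false

Trace:
step 0: ((((\x.(\y.false)) false) (let z = 2 in (\u.u))) || (if (if false then true else false) then ((\v.v) true) else (9 < 7)))
step 1: [beta@0.0] (((\y.false) (let z = 2 in (\u.u))) || (if (if false then true else false) then ((\v.v) true) else (9 < 7)))
step 2: [beta@0] (false || (if (if false then true else false) then ((\v.v) true) else (9 < 7)))
step 3: [if@1.0] (false || (if false then ((\v.v) true) else (9 < 7)))
step 4: [if@1] (false || (9 < 7))
step 5: [delta@1] (false || false)
step 6: [delta@root] false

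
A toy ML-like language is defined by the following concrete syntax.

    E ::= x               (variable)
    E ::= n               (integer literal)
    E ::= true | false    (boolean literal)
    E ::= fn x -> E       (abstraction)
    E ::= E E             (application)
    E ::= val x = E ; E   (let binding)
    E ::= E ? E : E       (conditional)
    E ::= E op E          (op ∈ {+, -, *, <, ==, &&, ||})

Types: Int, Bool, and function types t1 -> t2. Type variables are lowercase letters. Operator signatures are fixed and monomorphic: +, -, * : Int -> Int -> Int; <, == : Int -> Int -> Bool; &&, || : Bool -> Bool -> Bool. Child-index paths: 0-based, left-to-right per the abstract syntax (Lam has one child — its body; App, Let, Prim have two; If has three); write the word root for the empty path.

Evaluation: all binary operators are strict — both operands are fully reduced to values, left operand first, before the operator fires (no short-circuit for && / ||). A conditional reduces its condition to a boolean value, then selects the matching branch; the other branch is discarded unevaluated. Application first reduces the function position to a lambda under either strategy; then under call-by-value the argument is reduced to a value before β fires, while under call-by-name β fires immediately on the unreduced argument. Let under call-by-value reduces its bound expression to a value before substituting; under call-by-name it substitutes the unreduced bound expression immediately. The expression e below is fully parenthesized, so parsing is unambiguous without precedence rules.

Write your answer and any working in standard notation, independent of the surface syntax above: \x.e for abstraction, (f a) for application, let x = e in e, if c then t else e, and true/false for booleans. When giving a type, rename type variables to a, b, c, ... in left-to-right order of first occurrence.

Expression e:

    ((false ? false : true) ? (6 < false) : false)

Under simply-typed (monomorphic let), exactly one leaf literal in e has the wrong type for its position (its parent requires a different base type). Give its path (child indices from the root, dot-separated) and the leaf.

Trace:
  unify Bool ~ Bool
  unify Bool ~ Bool
  unify Bool ~ Bool
  unify Int ~ Int
  unify Bool ~ Int
  FAIL: mismatch Bool ~ Int

Answer: 1.1 : false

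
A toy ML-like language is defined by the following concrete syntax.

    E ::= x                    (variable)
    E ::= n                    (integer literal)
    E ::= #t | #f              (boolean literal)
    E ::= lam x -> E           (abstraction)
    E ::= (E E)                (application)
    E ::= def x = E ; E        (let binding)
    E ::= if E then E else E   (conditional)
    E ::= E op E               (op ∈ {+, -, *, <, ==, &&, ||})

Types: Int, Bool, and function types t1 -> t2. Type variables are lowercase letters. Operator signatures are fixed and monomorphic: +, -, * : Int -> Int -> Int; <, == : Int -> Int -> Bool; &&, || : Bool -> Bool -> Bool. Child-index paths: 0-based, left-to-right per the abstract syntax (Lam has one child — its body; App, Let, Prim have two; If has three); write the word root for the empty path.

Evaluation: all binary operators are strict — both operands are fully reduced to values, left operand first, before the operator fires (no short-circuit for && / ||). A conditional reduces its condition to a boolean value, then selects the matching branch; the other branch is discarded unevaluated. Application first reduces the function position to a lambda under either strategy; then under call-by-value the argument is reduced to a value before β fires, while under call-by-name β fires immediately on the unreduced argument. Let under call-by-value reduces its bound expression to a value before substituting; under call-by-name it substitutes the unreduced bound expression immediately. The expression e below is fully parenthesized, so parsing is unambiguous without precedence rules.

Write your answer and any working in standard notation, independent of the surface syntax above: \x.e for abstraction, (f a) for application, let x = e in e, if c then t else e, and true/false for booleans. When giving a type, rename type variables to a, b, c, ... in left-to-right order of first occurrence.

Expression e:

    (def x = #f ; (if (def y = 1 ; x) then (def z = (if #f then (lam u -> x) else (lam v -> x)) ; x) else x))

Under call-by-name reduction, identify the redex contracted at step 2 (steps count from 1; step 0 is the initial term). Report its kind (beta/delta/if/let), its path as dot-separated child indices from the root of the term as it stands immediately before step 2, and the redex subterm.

Answer: let at 0 : (let y = 1 in false)

Derivation:
step 0: (let x = false in (if (let y = 1 in x) then (let z = (if false then (\u.x) else (\v.x)) in x) else x))
step 1: [let@root] (if (let y = 1 in false) then (let z = (if false then (\u.false) else (\v.false)) in false) else false)
step 2: [let@0] (if false then (let z = (if false then (\u.false) else (\v.false)) in false) else false)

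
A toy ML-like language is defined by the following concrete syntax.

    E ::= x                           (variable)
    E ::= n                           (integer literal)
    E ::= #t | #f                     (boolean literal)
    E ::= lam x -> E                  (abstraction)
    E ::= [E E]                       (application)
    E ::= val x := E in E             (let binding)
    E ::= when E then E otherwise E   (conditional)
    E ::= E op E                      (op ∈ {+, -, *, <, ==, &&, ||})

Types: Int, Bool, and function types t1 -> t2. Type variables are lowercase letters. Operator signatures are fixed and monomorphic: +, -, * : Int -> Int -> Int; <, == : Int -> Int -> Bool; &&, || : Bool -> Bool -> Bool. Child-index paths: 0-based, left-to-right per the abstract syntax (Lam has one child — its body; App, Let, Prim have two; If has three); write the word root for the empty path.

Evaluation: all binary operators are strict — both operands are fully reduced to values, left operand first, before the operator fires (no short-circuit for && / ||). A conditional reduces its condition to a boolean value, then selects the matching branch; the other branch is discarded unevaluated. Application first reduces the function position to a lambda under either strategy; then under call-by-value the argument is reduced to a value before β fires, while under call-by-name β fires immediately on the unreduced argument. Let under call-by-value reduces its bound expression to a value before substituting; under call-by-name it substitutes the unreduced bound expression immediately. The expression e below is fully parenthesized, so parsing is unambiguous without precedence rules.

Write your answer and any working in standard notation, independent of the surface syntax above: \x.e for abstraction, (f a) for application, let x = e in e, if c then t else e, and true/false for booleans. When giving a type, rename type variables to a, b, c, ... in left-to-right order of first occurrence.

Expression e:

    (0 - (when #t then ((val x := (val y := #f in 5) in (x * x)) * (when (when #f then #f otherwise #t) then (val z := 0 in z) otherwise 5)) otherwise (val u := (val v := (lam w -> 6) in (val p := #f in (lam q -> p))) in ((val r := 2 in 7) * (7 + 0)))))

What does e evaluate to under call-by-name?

Working:
step 0: (0 - (if true then ((let x = (let y = false in 5) in (x * x)) * (if (if false then false else true) then (let z = 0 in z) else 5)) else (let u = (let v = (\w.6) in (let p = false in (\q.p))) in ((let r = 2 in 7) * (7 + 0)))))
step 1: [if@1] (0 - ((let x = (let y = false in 5) in (x * x)) * (if (if false then false else true) then (let z = 0 in z) else 5)))
step 2: [let@1.0] (0 - (((let y = false in 5) * (let y = false in 5)) * (if (if false then false else true) then (let z = 0 in z) else 5)))
step 3: [let@1.0.0] (0 - ((5 * (let y = false in 5)) * (if (if false then false else true) then (let z = 0 in z) else 5)))
step 4: [let@1.0.1] (0 - ((5 * 5) * (if (if false then false else true) then (let z = 0 in z) else 5)))
step 5: [delta@1.0] (0 - (25 * (if (if false then false else true) then (let z = 0 in z) else 5)))
step 6: [if@1.1.0] (0 - (25 * (if true then (let z = 0 in z) else 5)))
step 7: [if@1.1] (0 - (25 * (let z = 0 in z)))
step 8: [let@1.1] (0 - (25 * 0))
step 9: [delta@1] (0 - 0)
step 10: [delta@root] 0

Answer: 0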